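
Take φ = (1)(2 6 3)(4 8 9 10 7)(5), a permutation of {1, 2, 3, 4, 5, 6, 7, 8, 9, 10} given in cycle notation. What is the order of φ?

The cycle type of φ is (5, 3, 1, 1).
Since disjoint cycles commute, ord(φ) = lcm(5, 3) = 15.

15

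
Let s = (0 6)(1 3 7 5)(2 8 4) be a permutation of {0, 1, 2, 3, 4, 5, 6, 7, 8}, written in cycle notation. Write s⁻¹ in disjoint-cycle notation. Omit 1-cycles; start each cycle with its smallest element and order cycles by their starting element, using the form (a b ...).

(0 6)(1 5 7 3)(2 4 8)

If s sends a → b within a cycle, s⁻¹ sends b → a; equivalently, reverse each cycle.
After reversing and putting each cycle's least element first, s⁻¹ = (0 6)(1 5 7 3)(2 4 8).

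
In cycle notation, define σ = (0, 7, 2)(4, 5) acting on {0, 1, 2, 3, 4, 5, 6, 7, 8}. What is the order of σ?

The cycle type of σ is (3, 2, 1, 1, 1, 1).
The order is lcm(3, 2) = 6.

6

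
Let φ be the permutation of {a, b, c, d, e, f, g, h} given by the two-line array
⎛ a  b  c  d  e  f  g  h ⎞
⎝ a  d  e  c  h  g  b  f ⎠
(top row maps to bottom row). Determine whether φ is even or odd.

even

In disjoint-cycle form the cycle lengths are 7, 1.
A cycle of length ℓ contributes ℓ−1 transpositions, so φ is a product of 6 transpositions — even.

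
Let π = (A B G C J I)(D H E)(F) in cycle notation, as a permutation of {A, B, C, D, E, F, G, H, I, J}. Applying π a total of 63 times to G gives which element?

I

G lies in the 6-cycle (A B G C J I).
Since the cycle has length 6, π^63 acts on it the same as π^3 (63 mod 6 = 3).
Advancing 3 steps from G: G → C → J → I.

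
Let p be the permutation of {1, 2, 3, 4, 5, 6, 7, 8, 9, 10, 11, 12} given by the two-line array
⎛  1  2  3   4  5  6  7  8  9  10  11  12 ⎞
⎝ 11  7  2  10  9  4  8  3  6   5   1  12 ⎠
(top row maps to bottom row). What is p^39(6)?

9

Tracing 6 → 4 → … returns to 6 after 5 steps, so 6 lies in a 5-cycle (4 10 5 9 6).
On a 5-cycle, p^5 is the identity, so p^39 = p^4 there (39 ≡ 4 mod 5).
Stepping 4 places around the cycle: 6 → 4 → 10 → 5 → 9.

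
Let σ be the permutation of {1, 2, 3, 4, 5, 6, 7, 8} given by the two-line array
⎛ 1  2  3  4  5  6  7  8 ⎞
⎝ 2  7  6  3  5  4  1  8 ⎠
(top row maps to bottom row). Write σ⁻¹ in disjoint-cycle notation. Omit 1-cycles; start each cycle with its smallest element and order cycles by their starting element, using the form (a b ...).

(1 7 2)(3 4 6)

First write σ in disjoint cycles: (1 2 7)(3 6 4).
The inverse reverses every cycle; in canonical form, σ⁻¹ = (1 7 2)(3 4 6).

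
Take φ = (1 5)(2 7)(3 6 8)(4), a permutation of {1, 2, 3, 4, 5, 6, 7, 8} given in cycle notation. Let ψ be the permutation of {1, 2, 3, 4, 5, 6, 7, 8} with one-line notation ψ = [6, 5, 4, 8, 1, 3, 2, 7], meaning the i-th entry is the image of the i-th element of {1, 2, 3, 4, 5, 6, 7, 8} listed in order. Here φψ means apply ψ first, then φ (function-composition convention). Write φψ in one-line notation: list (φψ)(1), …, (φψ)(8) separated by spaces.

8 1 4 3 5 6 7 2

For each element, apply ψ then φ: 1 → 6 → 8; 2 → 5 → 1; 3 → 4 → 4; 4 → 8 → 3; 5 → 1 → 5; 6 → 3 → 6; 7 → 2 → 7; 8 → 7 → 2.
So φψ in one-line form is 8 1 4 3 5 6 7 2.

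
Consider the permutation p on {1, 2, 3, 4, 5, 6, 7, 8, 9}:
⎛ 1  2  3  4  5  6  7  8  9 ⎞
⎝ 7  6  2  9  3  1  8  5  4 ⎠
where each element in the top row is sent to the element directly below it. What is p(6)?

1

The entry below 6 in the array is 1, so p(6) = 1.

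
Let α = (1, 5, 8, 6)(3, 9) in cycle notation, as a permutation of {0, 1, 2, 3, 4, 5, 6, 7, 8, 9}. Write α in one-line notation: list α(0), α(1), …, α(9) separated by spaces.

0 5 2 9 4 8 1 7 6 3

Reading each image from the cycles: 0→0, 1→5, 2→2, 3→9, 4→4, 5→8, 6→1, 7→7, 8→6, 9→3.
Listing these in domain order gives 0 5 2 9 4 8 1 7 6 3.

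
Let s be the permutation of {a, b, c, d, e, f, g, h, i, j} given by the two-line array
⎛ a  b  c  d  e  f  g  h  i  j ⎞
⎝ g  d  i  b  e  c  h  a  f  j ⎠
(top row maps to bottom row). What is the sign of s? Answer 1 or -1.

In disjoint-cycle form the cycle lengths are 3, 3, 2, 1, 1.
A cycle is odd iff its length is even; s has 1 even-length cycle, so sgn(s) = (−1)^1 and s is odd.

-1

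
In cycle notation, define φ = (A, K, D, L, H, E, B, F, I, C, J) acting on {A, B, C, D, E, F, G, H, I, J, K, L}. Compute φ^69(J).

D

J lies in the 11-cycle (A, K, D, L, H, E, B, F, I, C, J).
Powers repeat with period 11 on this cycle, and 69 mod 11 = 3, so φ^69(J) = φ^3(J).
Advancing 3 steps from J: J → A → K → D.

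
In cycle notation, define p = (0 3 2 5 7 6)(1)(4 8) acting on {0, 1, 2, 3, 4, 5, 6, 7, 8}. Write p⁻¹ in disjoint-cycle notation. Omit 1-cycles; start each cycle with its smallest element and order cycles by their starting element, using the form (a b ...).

If p sends a → b within a cycle, p⁻¹ sends b → a; equivalently, reverse each cycle.
After reversing and putting each cycle's least element first, p⁻¹ = (0 6 7 5 2 3)(4 8).

(0 6 7 5 2 3)(4 8)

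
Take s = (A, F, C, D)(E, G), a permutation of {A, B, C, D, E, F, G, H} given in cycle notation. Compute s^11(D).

C

D lies in the 4-cycle (A, F, C, D).
Powers repeat with period 4 on this cycle, and 11 mod 4 = 3, so s^11(D) = s^3(D).
Advancing 3 steps from D: D → A → F → C.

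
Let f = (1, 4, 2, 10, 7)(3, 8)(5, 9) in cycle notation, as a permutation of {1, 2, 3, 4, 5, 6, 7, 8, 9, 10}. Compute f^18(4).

4 lies in the 5-cycle (1, 4, 2, 10, 7).
Since the cycle has length 5, f^18 acts on it the same as f^3 (18 mod 5 = 3).
Stepping 3 places around the cycle: 4 → 2 → 10 → 7.

7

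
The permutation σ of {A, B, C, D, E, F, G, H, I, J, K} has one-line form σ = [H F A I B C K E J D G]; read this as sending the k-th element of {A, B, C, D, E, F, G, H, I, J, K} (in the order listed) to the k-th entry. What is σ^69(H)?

F

Tracing H → E → … returns to H after 6 steps, so H lies in a 6-cycle (A H E B F C).
On a 6-cycle, σ^6 is the identity, so σ^69 = σ^3 there (69 ≡ 3 mod 6).
Stepping 3 places around the cycle: H → E → B → F.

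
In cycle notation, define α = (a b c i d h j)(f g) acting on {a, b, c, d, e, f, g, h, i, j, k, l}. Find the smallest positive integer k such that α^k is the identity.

The disjoint cycles have lengths 7, 2, 1, 1, 1.
The order is lcm(7, 2) = 14.

14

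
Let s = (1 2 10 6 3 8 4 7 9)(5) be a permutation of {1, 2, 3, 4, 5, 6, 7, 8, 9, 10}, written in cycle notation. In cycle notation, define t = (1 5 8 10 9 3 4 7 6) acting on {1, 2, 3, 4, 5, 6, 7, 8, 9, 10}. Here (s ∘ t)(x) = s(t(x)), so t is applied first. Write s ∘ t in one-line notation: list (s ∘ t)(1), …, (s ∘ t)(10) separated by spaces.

5 10 7 9 4 2 3 6 8 1

For each element, apply t then s: 1 → 5 → 5; 2 → 2 → 10; 3 → 4 → 7; 4 → 7 → 9; 5 → 8 → 4; 6 → 1 → 2; 7 → 6 → 3; 8 → 10 → 6; 9 → 3 → 8; 10 → 9 → 1.
Collecting the images, s ∘ t = [5 10 7 9 4 2 3 6 8 1].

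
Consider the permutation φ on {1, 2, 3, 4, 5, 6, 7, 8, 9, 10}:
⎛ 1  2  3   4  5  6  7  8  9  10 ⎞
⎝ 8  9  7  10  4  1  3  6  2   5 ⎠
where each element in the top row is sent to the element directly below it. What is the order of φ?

6

Decomposing into disjoint cycles gives cycle lengths 3, 3, 2, 2.
The order of φ is the least common multiple of its cycle lengths: lcm(3, 3, 2, 2) = 6.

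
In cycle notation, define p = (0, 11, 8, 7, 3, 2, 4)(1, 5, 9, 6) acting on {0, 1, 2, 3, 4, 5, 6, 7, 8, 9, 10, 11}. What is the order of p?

The cycle type of p is (7, 4, 1).
The order of p is the least common multiple of its cycle lengths: lcm(7, 4) = 28.

28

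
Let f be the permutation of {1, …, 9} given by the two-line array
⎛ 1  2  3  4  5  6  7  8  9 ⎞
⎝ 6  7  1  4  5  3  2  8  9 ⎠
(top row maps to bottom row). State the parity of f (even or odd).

In disjoint-cycle form the cycle lengths are 3, 2, 1, 1, 1, 1.
A cycle of length ℓ contributes ℓ−1 transpositions, so f is a product of 2 + 1 = 3 transpositions — odd.

odd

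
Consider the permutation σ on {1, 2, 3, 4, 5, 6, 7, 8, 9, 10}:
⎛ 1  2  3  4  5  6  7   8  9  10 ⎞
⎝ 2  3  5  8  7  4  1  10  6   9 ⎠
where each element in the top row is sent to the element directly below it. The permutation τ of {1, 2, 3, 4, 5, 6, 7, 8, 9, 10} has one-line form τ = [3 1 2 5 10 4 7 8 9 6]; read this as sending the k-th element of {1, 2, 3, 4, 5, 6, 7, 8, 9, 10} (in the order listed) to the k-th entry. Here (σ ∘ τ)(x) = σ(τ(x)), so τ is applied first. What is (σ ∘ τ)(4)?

τ(4) = 5, then σ(5) = 7; composing gives (σ ∘ τ)(4) = 7.

7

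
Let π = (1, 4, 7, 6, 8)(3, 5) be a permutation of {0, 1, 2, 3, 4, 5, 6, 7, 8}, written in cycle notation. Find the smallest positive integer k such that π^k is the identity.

10

The cycle type of π is (5, 2, 1, 1).
The order of π is the least common multiple of its cycle lengths: lcm(5, 2) = 10.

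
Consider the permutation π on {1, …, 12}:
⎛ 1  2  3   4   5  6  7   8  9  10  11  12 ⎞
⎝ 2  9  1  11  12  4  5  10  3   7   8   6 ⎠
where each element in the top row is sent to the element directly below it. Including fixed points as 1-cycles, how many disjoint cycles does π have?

The cycle decomposition is (1 2 9 3)(4 11 8 10 7 5 12 6), which has 2 cycles (counting 1-cycles).

2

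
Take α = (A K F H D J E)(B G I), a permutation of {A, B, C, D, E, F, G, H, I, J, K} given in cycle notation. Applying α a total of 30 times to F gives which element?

D

F lies in the 7-cycle (A K F H D J E).
Powers repeat with period 7 on this cycle, and 30 mod 7 = 2, so α^30(F) = α^2(F).
Advancing 2 steps from F: F → H → D.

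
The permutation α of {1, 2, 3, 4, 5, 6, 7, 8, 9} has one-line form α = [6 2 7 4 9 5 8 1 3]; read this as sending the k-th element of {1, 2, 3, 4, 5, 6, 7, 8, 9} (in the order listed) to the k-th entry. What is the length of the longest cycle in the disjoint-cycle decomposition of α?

Decomposing into disjoint cycles gives (1, 6, 5, 9, 3, 7, 8); the longest has length 7.

7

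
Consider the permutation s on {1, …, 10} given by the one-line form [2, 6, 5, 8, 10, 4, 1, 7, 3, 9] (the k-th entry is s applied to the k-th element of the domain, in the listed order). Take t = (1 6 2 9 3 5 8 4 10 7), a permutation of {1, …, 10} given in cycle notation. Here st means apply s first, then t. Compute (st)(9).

(st)(9) = t(s(9)). s(9) = 3, then t(3) = 5. So (st)(9) = 5.

5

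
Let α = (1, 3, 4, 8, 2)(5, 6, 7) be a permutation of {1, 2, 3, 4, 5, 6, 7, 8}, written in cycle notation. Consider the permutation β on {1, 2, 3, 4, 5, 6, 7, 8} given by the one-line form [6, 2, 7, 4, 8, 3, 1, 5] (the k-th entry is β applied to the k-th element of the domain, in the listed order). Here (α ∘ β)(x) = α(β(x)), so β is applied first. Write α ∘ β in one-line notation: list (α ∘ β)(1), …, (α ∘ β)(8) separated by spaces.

7 1 5 8 2 4 3 6

(α ∘ β)(x) = α(β(x)). Computing each image: α(β(1)) = α(6) = 7, α(β(2)) = α(2) = 1, α(β(3)) = α(7) = 5, α(β(4)) = α(4) = 8, α(β(5)) = α(8) = 2, α(β(6)) = α(3) = 4, α(β(7)) = α(1) = 3, α(β(8)) = α(5) = 6.
Hence α ∘ β = [7 1 5 8 2 4 3 6].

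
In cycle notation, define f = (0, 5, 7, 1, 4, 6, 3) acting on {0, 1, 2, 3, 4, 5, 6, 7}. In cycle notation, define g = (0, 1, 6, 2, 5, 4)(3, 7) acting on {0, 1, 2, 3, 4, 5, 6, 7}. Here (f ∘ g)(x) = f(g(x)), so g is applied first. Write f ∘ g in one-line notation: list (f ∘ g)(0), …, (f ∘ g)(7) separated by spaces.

4 3 7 1 5 6 2 0

For each element, apply g then f: 0 → 1 → 4; 1 → 6 → 3; 2 → 5 → 7; 3 → 7 → 1; 4 → 0 → 5; 5 → 4 → 6; 6 → 2 → 2; 7 → 3 → 0.
Collecting the images, f ∘ g = [4 3 7 1 5 6 2 0].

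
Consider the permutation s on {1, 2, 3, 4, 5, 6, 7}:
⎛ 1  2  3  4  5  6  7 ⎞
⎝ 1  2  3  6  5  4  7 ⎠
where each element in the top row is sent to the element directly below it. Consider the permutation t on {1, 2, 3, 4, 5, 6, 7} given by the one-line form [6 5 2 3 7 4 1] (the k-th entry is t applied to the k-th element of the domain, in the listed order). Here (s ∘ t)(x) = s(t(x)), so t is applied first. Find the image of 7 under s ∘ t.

1

(s ∘ t)(7) = s(t(7)). t(7) = 1, then s(1) = 1. So (s ∘ t)(7) = 1.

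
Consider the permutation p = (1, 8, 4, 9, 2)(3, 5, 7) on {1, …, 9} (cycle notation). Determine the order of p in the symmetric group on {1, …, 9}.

15

The cycle type of p is (5, 3, 1).
The order is lcm(5, 3) = 15.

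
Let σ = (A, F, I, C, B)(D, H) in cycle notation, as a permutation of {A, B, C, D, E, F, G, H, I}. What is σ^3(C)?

F

C lies in the 5-cycle (A, F, I, C, B).
Advancing 3 steps from C: C → B → A → F.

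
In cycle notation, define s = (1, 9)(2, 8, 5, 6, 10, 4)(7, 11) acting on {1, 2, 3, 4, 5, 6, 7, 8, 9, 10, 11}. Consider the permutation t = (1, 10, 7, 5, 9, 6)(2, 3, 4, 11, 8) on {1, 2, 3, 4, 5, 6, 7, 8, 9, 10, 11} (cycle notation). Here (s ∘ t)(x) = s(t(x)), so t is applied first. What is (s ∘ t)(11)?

t(11) = 8, then s(8) = 5; composing gives (s ∘ t)(11) = 5.

5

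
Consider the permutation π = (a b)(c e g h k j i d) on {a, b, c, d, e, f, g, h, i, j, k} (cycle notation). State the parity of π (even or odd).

even

The cycle lengths are 8, 2, 1.
A cycle is odd iff its length is even; π has 2 even-length cycles, so sgn(π) = (−1)^2 and π is even.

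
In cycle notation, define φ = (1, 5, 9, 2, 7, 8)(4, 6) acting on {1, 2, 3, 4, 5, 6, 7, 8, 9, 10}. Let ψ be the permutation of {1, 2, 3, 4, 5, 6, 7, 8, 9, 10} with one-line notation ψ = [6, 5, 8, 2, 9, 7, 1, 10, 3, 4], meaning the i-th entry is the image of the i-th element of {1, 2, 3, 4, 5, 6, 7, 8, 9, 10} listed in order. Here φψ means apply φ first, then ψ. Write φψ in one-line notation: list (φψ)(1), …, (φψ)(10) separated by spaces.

9 1 8 7 3 2 10 6 5 4

(φψ)(x) = ψ(φ(x)). Computing each image: ψ(φ(1)) = ψ(5) = 9, ψ(φ(2)) = ψ(7) = 1, ψ(φ(3)) = ψ(3) = 8, ψ(φ(4)) = ψ(6) = 7, ψ(φ(5)) = ψ(9) = 3, ψ(φ(6)) = ψ(4) = 2, ψ(φ(7)) = ψ(8) = 10, ψ(φ(8)) = ψ(1) = 6, ψ(φ(9)) = ψ(2) = 5, ψ(φ(10)) = ψ(10) = 4.
Hence φψ = [9 1 8 7 3 2 10 6 5 4].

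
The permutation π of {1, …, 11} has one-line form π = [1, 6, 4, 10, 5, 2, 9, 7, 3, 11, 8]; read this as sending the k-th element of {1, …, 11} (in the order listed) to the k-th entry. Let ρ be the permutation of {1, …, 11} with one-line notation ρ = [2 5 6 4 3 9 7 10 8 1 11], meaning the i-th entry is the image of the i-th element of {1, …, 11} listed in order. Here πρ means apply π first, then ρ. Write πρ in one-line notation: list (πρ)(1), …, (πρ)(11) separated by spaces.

2 9 4 1 3 5 8 7 6 11 10

For each element, apply π then ρ: 1 → 1 → 2; 2 → 6 → 9; 3 → 4 → 4; 4 → 10 → 1; 5 → 5 → 3; 6 → 2 → 5; 7 → 9 → 8; 8 → 7 → 7; 9 → 3 → 6; 10 → 11 → 11; 11 → 8 → 10.
Collecting the images, πρ = [2 9 4 1 3 5 8 7 6 11 10].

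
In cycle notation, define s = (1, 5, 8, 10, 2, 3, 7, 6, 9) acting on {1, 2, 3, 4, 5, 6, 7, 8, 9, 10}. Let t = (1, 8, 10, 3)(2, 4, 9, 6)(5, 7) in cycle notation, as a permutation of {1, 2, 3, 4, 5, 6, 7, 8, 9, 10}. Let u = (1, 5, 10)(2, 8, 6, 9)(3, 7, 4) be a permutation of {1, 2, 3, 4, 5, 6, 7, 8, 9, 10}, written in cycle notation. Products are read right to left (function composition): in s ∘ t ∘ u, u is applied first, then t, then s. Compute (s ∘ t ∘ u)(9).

Chase 9: u(9) = 2; t(2) = 4; s(4) = 4. Hence (s ∘ t ∘ u)(9) = 4.

4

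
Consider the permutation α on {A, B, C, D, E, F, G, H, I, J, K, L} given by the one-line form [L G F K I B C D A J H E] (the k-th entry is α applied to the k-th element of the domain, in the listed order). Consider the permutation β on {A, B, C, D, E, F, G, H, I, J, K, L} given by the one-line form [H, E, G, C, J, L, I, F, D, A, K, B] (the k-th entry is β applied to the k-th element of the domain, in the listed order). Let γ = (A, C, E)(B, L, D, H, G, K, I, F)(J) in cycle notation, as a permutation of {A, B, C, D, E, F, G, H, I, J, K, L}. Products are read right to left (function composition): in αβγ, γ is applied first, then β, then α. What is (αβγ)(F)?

Chase F: γ(F) = B; β(B) = E; α(E) = I. Hence (αβγ)(F) = I.

I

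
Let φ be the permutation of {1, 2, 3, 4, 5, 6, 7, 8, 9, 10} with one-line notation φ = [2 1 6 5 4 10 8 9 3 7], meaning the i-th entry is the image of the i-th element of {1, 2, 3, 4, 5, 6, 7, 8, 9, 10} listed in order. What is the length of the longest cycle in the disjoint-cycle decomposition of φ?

6

Decomposing into disjoint cycles gives (1, 2)(3, 6, 10, 7, 8, 9)(4, 5); the longest has length 6.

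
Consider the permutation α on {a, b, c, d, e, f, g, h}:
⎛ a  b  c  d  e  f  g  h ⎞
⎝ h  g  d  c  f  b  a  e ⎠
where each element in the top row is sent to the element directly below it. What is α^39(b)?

Tracing b → g → … returns to b after 6 steps, so b lies in a 6-cycle (a h e f b g).
On a 6-cycle, α^6 is the identity, so α^39 = α^3 there (39 ≡ 3 mod 6).
Advancing 3 steps from b: b → g → a → h.

h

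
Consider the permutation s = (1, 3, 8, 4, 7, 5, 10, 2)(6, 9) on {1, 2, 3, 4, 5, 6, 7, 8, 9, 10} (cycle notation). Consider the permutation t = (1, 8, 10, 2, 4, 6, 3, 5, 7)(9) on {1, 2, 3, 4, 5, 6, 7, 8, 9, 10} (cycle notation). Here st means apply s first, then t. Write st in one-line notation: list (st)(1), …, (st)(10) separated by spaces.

Chase each element through s then t: 1 → 3 → 5; 2 → 1 → 8; 3 → 8 → 10; 4 → 7 → 1; 5 → 10 → 2; 6 → 9 → 9; 7 → 5 → 7; 8 → 4 → 6; 9 → 6 → 3; 10 → 2 → 4.
Collecting the images, st = [5 8 10 1 2 9 7 6 3 4].

5 8 10 1 2 9 7 6 3 4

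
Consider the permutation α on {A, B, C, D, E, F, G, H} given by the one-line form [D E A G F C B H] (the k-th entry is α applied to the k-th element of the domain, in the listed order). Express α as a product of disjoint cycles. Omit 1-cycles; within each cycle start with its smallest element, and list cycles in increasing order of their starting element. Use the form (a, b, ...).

(A, D, G, B, E, F, C)

Start at A and follow images: A → D → G → B → E → F → C → A, giving the cycle (A, D, G, B, E, F, C).
Continuing from each remaining unvisited element yields (A, D, G, B, E, F, C).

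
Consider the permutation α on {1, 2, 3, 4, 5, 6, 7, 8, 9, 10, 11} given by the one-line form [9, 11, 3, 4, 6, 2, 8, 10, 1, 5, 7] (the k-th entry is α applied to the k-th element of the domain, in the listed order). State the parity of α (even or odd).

odd

In disjoint-cycle form the cycle lengths are 7, 2, 1, 1.
A cycle of length ℓ contributes ℓ−1 transpositions, so α is a product of 6 + 1 = 7 transpositions — odd.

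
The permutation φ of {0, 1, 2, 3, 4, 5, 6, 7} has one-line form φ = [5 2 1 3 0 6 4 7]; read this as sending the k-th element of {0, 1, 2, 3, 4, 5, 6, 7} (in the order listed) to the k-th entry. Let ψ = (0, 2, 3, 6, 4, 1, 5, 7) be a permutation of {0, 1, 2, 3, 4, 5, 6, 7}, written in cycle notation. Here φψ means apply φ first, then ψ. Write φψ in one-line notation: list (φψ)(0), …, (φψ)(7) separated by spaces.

For each element, apply φ then ψ: 0 → 5 → 7; 1 → 2 → 3; 2 → 1 → 5; 3 → 3 → 6; 4 → 0 → 2; 5 → 6 → 4; 6 → 4 → 1; 7 → 7 → 0.
Collecting the images, φψ = [7 3 5 6 2 4 1 0].

7 3 5 6 2 4 1 0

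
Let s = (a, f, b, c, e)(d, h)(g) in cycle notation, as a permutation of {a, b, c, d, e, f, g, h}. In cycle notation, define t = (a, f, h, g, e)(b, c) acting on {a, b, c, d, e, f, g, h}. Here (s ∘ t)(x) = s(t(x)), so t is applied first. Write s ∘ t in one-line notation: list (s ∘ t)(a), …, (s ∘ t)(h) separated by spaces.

(s ∘ t)(x) = s(t(x)). Computing each image: s(t(a)) = s(f) = b, s(t(b)) = s(c) = e, s(t(c)) = s(b) = c, s(t(d)) = s(d) = h, s(t(e)) = s(a) = f, s(t(f)) = s(h) = d, s(t(g)) = s(e) = a, s(t(h)) = s(g) = g.
Hence s ∘ t = [b e c h f d a g].

b e c h f d a g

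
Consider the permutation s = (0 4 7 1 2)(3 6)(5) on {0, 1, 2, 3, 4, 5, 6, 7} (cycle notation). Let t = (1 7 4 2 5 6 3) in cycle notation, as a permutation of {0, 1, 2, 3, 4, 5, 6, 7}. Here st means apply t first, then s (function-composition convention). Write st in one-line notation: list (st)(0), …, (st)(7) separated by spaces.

4 1 5 2 0 3 6 7

(st)(x) = s(t(x)). Computing each image: s(t(0)) = s(0) = 4, s(t(1)) = s(7) = 1, s(t(2)) = s(5) = 5, s(t(3)) = s(1) = 2, s(t(4)) = s(2) = 0, s(t(5)) = s(6) = 3, s(t(6)) = s(3) = 6, s(t(7)) = s(4) = 7.
Hence st = [4 1 5 2 0 3 6 7].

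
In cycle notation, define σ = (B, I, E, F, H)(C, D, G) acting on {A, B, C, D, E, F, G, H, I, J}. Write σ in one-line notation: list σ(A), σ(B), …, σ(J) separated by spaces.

Reading each image from the cycles: A↦A, B↦I, C↦D, D↦G, E↦F, F↦H, G↦C, H↦B, I↦E, J↦J.
So the one-line form is A I D G F H C B E J.

A I D G F H C B E J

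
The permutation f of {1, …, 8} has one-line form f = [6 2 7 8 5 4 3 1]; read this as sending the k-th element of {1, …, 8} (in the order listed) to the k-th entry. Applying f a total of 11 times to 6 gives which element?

1

Tracing 6 → 4 → … returns to 6 after 4 steps, so 6 lies in a 4-cycle (1 6 4 8).
On a 4-cycle, f^4 is the identity, so f^11 = f^3 there (11 ≡ 3 mod 4).
Stepping 3 places around the cycle: 6 → 4 → 8 → 1.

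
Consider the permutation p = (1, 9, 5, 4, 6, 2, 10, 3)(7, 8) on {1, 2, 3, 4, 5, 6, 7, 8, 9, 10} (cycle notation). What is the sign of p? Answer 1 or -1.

The cycle lengths are 8, 2.
A cycle of length ℓ contributes ℓ−1 transpositions, so p is a product of 7 + 1 = 8 transpositions — even.

1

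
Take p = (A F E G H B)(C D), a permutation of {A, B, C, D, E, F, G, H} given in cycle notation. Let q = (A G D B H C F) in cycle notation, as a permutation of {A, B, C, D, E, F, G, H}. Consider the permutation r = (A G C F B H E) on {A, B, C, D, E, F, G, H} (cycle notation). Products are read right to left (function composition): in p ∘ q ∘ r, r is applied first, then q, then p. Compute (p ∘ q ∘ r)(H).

G

Chase H: r(H) = E; q(E) = E; p(E) = G. Hence (p ∘ q ∘ r)(H) = G.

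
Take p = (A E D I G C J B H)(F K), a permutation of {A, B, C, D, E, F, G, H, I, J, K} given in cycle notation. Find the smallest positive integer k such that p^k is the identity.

18

The cycle type of p is (9, 2).
The order is lcm(9, 2) = 18.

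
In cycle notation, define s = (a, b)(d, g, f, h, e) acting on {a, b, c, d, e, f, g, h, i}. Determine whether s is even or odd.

The cycle lengths are 5, 2, 1, 1.
A cycle of length ℓ contributes ℓ−1 transpositions, so s is a product of 4 + 1 = 5 transpositions — odd.

odd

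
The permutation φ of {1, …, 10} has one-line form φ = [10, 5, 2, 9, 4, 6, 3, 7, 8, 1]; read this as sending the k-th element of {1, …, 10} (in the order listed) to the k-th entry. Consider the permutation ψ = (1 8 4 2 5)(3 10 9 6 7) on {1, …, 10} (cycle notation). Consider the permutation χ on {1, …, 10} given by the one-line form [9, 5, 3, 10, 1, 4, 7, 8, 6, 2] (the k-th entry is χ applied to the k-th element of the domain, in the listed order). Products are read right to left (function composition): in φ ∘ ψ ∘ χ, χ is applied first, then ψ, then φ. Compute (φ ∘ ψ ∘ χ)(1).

6

Apply the permutations in order: χ(1) = 9, then ψ(9) = 6, then φ(6) = 6. So (φ ∘ ψ ∘ χ)(1) = 6.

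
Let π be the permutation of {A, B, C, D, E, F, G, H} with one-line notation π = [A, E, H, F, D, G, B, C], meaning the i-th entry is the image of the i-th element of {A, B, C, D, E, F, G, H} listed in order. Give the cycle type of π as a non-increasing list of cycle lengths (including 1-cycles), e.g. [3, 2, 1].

The disjoint cycles are (A)(B E D F G)(C H), with lengths 5, 2, 1 in non-increasing order.

[5, 2, 1]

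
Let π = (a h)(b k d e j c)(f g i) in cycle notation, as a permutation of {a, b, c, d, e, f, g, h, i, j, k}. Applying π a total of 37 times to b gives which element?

b lies in the 6-cycle (b k d e j c).
Since the cycle has length 6, π^37 acts on it the same as π^1 (37 mod 6 = 1).
Stepping 1 place around the cycle: b → k.

k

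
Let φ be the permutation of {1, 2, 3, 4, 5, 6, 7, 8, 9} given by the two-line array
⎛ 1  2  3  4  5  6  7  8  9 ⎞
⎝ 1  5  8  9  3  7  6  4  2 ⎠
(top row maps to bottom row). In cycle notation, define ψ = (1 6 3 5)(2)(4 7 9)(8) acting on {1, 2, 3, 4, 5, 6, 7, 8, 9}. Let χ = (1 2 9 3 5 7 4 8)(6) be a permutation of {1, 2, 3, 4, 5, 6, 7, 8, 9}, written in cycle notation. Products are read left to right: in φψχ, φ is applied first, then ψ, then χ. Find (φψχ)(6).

3

Apply the permutations in order: φ(6) = 7, then ψ(7) = 9, then χ(9) = 3. So (φψχ)(6) = 3.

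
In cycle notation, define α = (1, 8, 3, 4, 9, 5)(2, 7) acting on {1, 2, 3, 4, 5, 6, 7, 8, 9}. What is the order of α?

The cycle type of α is (6, 2, 1).
The order is lcm(6, 2) = 6.

6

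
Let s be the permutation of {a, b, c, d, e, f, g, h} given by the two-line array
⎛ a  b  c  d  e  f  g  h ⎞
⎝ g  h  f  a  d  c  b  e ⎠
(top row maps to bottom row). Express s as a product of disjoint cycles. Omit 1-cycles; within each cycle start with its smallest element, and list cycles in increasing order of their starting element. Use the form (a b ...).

Iterating s from a gives a → g → b → h → e → d → a; that is the 6-cycle (a g b h e d).
Continuing from each remaining unvisited element yields (a g b h e d)(c f).

(a g b h e d)(c f)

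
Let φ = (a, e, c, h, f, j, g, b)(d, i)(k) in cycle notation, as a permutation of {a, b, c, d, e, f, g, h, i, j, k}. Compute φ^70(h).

h lies in the 8-cycle (a, e, c, h, f, j, g, b).
Since the cycle has length 8, φ^70 acts on it the same as φ^6 (70 mod 8 = 6).
Advancing 6 steps from h: h → f → j → g → b → a → e.

e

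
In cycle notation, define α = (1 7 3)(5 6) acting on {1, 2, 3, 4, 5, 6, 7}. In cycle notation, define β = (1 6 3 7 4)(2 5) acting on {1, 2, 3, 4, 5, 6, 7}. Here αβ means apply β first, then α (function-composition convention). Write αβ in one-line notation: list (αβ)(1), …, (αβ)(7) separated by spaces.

5 6 3 7 2 1 4

Chase each element through β then α: 1 → 6 → 5; 2 → 5 → 6; 3 → 7 → 3; 4 → 1 → 7; 5 → 2 → 2; 6 → 3 → 1; 7 → 4 → 4.
Collecting the images, αβ = [5 6 3 7 2 1 4].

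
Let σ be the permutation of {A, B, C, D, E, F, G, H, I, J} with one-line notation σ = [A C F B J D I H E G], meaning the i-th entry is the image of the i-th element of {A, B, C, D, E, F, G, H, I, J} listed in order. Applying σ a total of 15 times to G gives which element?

J

Tracing G → I → … returns to G after 4 steps, so G lies in a 4-cycle (E J G I).
Since the cycle has length 4, σ^15 acts on it the same as σ^3 (15 mod 4 = 3).
Stepping 3 places around the cycle: G → I → E → J.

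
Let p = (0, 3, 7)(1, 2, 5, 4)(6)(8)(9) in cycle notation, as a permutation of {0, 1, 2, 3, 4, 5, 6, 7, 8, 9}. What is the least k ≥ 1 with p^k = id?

The disjoint cycles have lengths 4, 3, 1, 1, 1.
The order of p is the least common multiple of its cycle lengths: lcm(4, 3) = 12.

12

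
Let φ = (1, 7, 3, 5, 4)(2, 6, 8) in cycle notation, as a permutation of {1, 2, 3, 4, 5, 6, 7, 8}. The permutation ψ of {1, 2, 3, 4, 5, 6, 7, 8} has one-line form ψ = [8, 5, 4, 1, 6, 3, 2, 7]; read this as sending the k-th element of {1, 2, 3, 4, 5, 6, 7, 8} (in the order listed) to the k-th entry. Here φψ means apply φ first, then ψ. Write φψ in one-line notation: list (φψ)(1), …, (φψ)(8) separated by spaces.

(φψ)(x) = ψ(φ(x)). Computing each image: ψ(φ(1)) = ψ(7) = 2, ψ(φ(2)) = ψ(6) = 3, ψ(φ(3)) = ψ(5) = 6, ψ(φ(4)) = ψ(1) = 8, ψ(φ(5)) = ψ(4) = 1, ψ(φ(6)) = ψ(8) = 7, ψ(φ(7)) = ψ(3) = 4, ψ(φ(8)) = ψ(2) = 5.
Hence φψ = [2 3 6 8 1 7 4 5].

2 3 6 8 1 7 4 5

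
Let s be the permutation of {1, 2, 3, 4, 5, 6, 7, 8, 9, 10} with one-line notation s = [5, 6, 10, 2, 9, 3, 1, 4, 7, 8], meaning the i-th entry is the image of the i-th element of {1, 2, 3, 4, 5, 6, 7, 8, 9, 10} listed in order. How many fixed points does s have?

No element satisfies s(x) = x, so there are 0 fixed points.

0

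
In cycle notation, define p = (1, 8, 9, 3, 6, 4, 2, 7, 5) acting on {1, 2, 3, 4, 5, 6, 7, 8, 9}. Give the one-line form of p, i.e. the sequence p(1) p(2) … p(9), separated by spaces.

Reading each image from the cycles: 1↦8, 2↦7, 3↦6, 4↦2, 5↦1, 6↦4, 7↦5, 8↦9, 9↦3.
Listing these in domain order gives 8 7 6 2 1 4 5 9 3.

8 7 6 2 1 4 5 9 3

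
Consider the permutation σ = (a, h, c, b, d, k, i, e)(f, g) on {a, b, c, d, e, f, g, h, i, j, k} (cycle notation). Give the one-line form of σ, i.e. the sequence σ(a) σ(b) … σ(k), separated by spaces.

Image by image: a→h, b→d, c→b, d→k, e→a, f→g, g→f, h→c, i→e, j→j, k→i.
So the one-line form is h d b k a g f c e j i.

h d b k a g f c e j i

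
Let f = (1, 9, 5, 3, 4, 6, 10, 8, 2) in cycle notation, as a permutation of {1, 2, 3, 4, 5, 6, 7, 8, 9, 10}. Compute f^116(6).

6 lies in the 9-cycle (1, 9, 5, 3, 4, 6, 10, 8, 2).
Powers repeat with period 9 on this cycle, and 116 mod 9 = 8, so f^116(6) = f^8(6).
Advancing 8 steps from 6: 6 → 10 → 8 → 2 → 1 → 9 → 5 → 3 → 4.

4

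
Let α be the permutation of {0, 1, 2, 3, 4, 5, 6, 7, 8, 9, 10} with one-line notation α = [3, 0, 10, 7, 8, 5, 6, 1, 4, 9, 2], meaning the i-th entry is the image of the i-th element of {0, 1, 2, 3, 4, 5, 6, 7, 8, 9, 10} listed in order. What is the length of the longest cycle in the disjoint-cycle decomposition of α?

Decomposing into disjoint cycles gives (0, 3, 7, 1)(2, 10)(4, 8); the longest has length 4.

4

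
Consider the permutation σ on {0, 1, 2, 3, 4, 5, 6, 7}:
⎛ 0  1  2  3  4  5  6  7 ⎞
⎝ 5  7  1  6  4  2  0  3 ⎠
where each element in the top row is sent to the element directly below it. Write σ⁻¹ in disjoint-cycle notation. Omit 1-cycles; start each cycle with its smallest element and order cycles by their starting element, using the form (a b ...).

First write σ in disjoint cycles: (0 5 2 1 7 3 6).
Reversing each cycle (and rotating so the smallest element leads) gives σ⁻¹ = (0 6 3 7 1 2 5).

(0 6 3 7 1 2 5)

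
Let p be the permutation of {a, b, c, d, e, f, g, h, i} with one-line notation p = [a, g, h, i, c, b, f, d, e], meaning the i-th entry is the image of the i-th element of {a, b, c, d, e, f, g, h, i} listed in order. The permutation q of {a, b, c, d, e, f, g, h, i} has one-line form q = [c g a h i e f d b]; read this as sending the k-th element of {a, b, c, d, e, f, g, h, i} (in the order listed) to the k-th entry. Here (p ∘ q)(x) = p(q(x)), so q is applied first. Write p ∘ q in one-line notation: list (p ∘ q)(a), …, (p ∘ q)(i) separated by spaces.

h f a d e c b i g

Chase each element through q then p: a → c → h; b → g → f; c → a → a; d → h → d; e → i → e; f → e → c; g → f → b; h → d → i; i → b → g.
Collecting the images, p ∘ q = [h f a d e c b i g].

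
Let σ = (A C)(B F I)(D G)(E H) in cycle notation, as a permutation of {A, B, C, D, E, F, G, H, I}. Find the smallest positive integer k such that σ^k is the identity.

The disjoint cycles have lengths 3, 2, 2, 2.
Since disjoint cycles commute, ord(σ) = lcm(3, 2, 2, 2) = 6.

6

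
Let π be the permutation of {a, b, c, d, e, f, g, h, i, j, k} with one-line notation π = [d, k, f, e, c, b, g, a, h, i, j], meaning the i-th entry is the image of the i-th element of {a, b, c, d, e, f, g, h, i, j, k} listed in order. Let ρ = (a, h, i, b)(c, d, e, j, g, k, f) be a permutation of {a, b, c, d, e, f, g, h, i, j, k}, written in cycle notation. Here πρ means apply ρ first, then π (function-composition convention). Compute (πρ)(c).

e

(πρ)(c) = π(ρ(c)). ρ(c) = d, then π(d) = e. So (πρ)(c) = e.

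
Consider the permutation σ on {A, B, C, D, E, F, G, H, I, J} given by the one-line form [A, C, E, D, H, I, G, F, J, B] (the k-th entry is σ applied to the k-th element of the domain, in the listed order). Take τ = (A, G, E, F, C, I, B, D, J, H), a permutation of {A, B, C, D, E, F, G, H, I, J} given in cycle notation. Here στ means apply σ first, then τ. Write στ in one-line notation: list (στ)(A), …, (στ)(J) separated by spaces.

G I F J A B E C H D

(στ)(x) = τ(σ(x)). Computing each image: τ(σ(A)) = τ(A) = G, τ(σ(B)) = τ(C) = I, τ(σ(C)) = τ(E) = F, τ(σ(D)) = τ(D) = J, τ(σ(E)) = τ(H) = A, τ(σ(F)) = τ(I) = B, τ(σ(G)) = τ(G) = E, τ(σ(H)) = τ(F) = C, τ(σ(I)) = τ(J) = H, τ(σ(J)) = τ(B) = D.
Hence στ = [G I F J A B E C H D].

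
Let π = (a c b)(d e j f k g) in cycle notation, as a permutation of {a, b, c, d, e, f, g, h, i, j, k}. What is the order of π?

6

The disjoint cycles have lengths 6, 3, 1, 1.
The order is lcm(6, 3) = 6.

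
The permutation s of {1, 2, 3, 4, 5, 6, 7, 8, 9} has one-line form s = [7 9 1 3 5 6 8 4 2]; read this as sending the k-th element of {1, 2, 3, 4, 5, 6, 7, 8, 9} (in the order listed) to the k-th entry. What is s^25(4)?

4

Tracing 4 → 3 → … returns to 4 after 5 steps, so 4 lies in a 5-cycle (1, 7, 8, 4, 3).
On a 5-cycle, s^5 is the identity, so s^25 = s^0 there (25 ≡ 0 mod 5).
So s^25(4) = 4.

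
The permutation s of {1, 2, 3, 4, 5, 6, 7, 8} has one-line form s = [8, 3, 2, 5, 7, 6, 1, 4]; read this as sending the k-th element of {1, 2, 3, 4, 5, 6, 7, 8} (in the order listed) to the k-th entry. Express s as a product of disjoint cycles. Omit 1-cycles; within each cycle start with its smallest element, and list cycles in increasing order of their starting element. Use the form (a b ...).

From 1: 1 → 8 → 4 → 5 → 7 → 1, closing the cycle (1 8 4 5 7).
Repeating from the next unused element and collecting all non-trivial cycles gives (1 8 4 5 7)(2 3).

(1 8 4 5 7)(2 3)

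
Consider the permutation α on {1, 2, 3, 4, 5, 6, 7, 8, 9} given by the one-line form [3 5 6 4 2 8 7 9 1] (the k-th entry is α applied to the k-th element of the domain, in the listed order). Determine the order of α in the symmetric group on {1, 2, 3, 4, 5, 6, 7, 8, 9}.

Writing α as disjoint cycles, the cycle lengths are 5, 2, 1, 1.
The order is lcm(5, 2) = 10.

10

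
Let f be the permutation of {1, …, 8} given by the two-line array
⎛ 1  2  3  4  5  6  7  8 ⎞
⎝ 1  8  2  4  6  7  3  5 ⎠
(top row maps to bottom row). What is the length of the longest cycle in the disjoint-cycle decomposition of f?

6

Decomposing into disjoint cycles gives (2 8 5 6 7 3); the longest has length 6.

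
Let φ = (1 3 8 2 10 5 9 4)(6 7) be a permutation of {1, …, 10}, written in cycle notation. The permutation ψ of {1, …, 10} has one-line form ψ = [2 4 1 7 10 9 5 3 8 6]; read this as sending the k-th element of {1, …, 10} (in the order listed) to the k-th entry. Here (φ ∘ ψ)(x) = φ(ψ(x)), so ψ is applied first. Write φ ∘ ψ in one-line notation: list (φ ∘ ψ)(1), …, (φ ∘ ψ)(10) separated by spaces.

10 1 3 6 5 4 9 8 2 7

For each element, apply ψ then φ: 1 → 2 → 10; 2 → 4 → 1; 3 → 1 → 3; 4 → 7 → 6; 5 → 10 → 5; 6 → 9 → 4; 7 → 5 → 9; 8 → 3 → 8; 9 → 8 → 2; 10 → 6 → 7.
So φ ∘ ψ in one-line form is 10 1 3 6 5 4 9 8 2 7.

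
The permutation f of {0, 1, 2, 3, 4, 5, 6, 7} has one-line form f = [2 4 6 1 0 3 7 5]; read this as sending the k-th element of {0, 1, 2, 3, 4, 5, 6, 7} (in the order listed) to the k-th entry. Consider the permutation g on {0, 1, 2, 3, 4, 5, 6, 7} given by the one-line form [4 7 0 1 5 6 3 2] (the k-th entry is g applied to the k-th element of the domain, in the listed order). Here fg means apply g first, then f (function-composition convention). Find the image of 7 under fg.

6

First apply g: g(7) = 2, then f(2) = 6. Thus (fg)(7) = 6.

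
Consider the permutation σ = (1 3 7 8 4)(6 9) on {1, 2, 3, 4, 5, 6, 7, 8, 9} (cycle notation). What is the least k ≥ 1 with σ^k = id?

10

The disjoint cycles have lengths 5, 2, 1, 1.
Since disjoint cycles commute, ord(σ) = lcm(5, 2) = 10.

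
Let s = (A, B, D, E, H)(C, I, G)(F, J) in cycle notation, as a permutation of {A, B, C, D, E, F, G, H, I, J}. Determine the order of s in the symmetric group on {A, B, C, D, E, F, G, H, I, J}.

The cycle type of s is (5, 3, 2).
Since disjoint cycles commute, ord(s) = lcm(5, 3, 2) = 30.

30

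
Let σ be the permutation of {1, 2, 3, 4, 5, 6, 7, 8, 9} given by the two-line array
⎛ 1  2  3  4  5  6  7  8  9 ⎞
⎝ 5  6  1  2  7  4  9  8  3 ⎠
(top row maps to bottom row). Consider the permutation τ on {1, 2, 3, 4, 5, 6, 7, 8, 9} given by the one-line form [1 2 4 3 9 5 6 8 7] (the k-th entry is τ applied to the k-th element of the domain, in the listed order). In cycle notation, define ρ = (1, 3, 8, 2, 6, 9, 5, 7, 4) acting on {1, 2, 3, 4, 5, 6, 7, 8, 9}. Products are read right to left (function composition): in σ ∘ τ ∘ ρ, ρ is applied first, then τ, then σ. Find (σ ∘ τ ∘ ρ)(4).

5

Apply the permutations in order: ρ(4) = 1, then τ(1) = 1, then σ(1) = 5. So (σ ∘ τ ∘ ρ)(4) = 5.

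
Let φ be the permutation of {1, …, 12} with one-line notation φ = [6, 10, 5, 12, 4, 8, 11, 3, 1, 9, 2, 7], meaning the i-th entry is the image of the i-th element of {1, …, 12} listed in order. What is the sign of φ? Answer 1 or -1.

-1

In disjoint-cycle form the cycle lengths are 12.
A cycle of length ℓ contributes ℓ−1 transpositions, so φ is a product of 11 transpositions — odd.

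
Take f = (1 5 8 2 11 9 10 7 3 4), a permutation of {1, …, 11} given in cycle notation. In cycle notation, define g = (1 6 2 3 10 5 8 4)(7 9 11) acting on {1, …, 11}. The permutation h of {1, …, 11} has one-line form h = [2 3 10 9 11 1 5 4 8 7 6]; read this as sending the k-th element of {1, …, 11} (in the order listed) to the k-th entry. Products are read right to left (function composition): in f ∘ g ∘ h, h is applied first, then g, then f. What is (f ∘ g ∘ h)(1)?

(f ∘ g ∘ h)(1) = f(g(h(1))). h(1) = 2, then g(2) = 3, then f(3) = 4, so the result is 4.

4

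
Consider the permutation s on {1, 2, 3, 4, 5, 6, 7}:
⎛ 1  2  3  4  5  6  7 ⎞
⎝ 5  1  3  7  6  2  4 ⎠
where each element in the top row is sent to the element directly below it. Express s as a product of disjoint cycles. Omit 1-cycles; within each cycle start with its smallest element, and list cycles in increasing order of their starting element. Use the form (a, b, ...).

(1, 5, 6, 2)(4, 7)

Iterating s from 1 gives 1 → 5 → 6 → 2 → 1; that is the 4-cycle (1, 5, 6, 2).
Repeating from the next unused element and collecting all non-trivial cycles gives (1, 5, 6, 2)(4, 7).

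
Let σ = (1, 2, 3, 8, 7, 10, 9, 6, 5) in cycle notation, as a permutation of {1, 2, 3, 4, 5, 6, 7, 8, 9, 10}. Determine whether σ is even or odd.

even

The cycle lengths are 9, 1.
A cycle of length ℓ contributes ℓ−1 transpositions, so σ is a product of 8 transpositions — even.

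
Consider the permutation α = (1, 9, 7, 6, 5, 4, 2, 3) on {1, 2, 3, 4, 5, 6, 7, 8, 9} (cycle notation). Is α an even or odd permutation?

The cycle lengths are 8, 1.
A cycle of length ℓ contributes ℓ−1 transpositions, so α is a product of 7 transpositions — odd.

odd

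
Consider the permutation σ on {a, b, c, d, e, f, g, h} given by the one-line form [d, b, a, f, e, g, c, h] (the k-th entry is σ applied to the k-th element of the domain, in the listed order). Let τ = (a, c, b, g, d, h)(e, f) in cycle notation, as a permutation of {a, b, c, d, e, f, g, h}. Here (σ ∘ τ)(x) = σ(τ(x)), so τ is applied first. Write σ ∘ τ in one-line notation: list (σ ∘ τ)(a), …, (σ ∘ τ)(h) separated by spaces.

a c b h g e f d

For each element, apply τ then σ: a → c → a; b → g → c; c → b → b; d → h → h; e → f → g; f → e → e; g → d → f; h → a → d.
Collecting the images, σ ∘ τ = [a c b h g e f d].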